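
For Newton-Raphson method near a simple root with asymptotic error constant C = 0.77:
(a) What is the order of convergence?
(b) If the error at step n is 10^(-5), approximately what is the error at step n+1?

(a) Newton-Raphson has quadratic (order 2) convergence near simple roots.
    This means |e_{n+1}| ≈ C|e_n|².

(b) With |e_n| = 10^(-5) and C = 0.77:
    |e_{n+1}| ≈ 0.77 × (10^(-5))² = 0.77 × 10^(-10)

(a) 2 (quadratic); (b) |e_{n+1}| ≈ 7.700e-11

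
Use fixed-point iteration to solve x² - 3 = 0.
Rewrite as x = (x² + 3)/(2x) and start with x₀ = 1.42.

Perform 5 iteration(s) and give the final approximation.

Equation: x² - 3 = 0
Fixed-point form: x = (x² + 3)/(2x)
x₀ = 1.42

x_1 = g(1.420000) = 1.766338
x_2 = g(1.766338) = 1.732384
x_3 = g(1.732384) = 1.732051
x_4 = g(1.732051) = 1.732051
x_5 = g(1.732051) = 1.732051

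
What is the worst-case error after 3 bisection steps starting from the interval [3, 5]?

Bisection error bound: |error| ≤ (b-a)/2^n
|error| ≤ (5 - 3)/2^3 = 2/2^3
|error| ≤ 0.2500000000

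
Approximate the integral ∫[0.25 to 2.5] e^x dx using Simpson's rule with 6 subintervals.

f(x) = e^x
a = 0.25, b = 2.5, n = 6
h = (b - a)/n = 0.375000

Simpson's rule: (h/3)[f(x₀) + 4f(x₁) + 2f(x₂) + ... + f(xₙ)]

x_0 = 0.2500, f(x_0) = 1.284025, coefficient = 1
x_1 = 0.6250, f(x_1) = 1.868246, coefficient = 4
x_2 = 1.0000, f(x_2) = 2.718282, coefficient = 2
x_3 = 1.3750, f(x_3) = 3.955077, coefficient = 4
x_4 = 1.7500, f(x_4) = 5.754603, coefficient = 2
x_5 = 2.1250, f(x_5) = 8.372897, coefficient = 4
x_6 = 2.5000, f(x_6) = 12.182494, coefficient = 1

I ≈ (0.375000/3) × 87.197169 = 10.899646
Exact value: 10.898469
Error: 0.001178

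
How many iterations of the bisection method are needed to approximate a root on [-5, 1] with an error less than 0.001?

We need (b-a)/2^n ≤ 0.001
(1 - (-5))/2^n ≤ 0.001
6/2^n ≤ 0.001
2^n ≥ 6000
n ≥ log₂(6000) = 12.55
n ≥ 13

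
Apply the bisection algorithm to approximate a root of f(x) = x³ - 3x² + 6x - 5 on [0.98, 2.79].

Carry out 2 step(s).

f(x) = x³ - 3x² + 6x - 5
Initial interval: [0.98, 2.79]

Iteration 1:
  c_1 = (0.980000 + 2.790000)/2 = 1.885000
  f(c_1) = f(1.885000) = 2.348154
  f(a) × f(c) < 0, new interval: [0.980000, 1.885000]
Iteration 2:
  c_2 = (0.980000 + 1.885000)/2 = 1.432500
  f(c_2) = f(1.432500) = 0.378402
  f(a) × f(c) < 0, new interval: [0.980000, 1.432500]

After 2 iteration(s), the approximation is c_2 = 1.432500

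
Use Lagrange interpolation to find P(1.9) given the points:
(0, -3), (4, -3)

Lagrange interpolation formula:
P(x) = Σ yᵢ × Lᵢ(x)
where Lᵢ(x) = Π_{j≠i} (x - xⱼ)/(xᵢ - xⱼ)

L_0(1.9) = (1.9 - 4)/(0 - 4) = 0.525000
L_1(1.9) = (1.9 - 0)/(4 - 0) = 0.475000

P(1.9) = (-3)×L_0(1.9) + (-3)×L_1(1.9)
P(1.9) = -3.000000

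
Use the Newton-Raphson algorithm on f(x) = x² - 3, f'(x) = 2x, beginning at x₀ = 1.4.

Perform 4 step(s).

f(x) = x² - 3
f'(x) = 2x
x₀ = 1.4

Newton-Raphson formula: x_{n+1} = x_n - f(x_n)/f'(x_n)

Iteration 1:
  f(1.400000) = -1.040000
  f'(1.400000) = 2.800000
  x_1 = 1.400000 - (-1.040000)/2.800000 = 1.771429
Iteration 2:
  f(1.771429) = 0.137959
  f'(1.771429) = 3.542857
  x_2 = 1.771429 - 0.137959/3.542857 = 1.732488
Iteration 3:
  f(1.732488) = 0.001516
  f'(1.732488) = 3.464977
  x_3 = 1.732488 - 0.001516/3.464977 = 1.732051
Iteration 4:
  f(1.732051) = 0.000000
  f'(1.732051) = 3.464102
  x_4 = 1.732051 - 0.000000/3.464102 = 1.732051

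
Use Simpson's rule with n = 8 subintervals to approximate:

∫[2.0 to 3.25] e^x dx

f(x) = e^x
a = 2.0, b = 3.25, n = 8
h = (b - a)/n = 0.156250

Simpson's rule: (h/3)[f(x₀) + 4f(x₁) + 2f(x₂) + ... + f(xₙ)]

x_0 = 2.0000, f(x_0) = 7.389056, coefficient = 1
x_1 = 2.1562, f(x_1) = 8.638682, coefficient = 4
x_2 = 2.3125, f(x_2) = 10.099642, coefficient = 2
x_3 = 2.4688, f(x_3) = 11.807678, coefficient = 4
x_4 = 2.6250, f(x_4) = 13.804574, coefficient = 2
x_5 = 2.7812, f(x_5) = 16.139182, coefficient = 4
x_6 = 2.9375, f(x_6) = 18.868616, coefficient = 2
x_7 = 3.0938, f(x_7) = 22.059647, coefficient = 4
x_8 = 3.2500, f(x_8) = 25.790340, coefficient = 1

I ≈ (0.156250/3) × 353.305816 = 18.401345
Exact value: 18.401284
Error: 0.000061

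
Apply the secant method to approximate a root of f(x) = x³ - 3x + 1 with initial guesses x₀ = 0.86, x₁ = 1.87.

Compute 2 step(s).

f(x) = x³ - 3x + 1
x₀ = 0.86, x₁ = 1.87

Secant formula: x_{n+1} = x_n - f(x_n)(x_n - x_{n-1})/(f(x_n) - f(x_{n-1}))

Iteration 1:
  f(0.860000) = -0.943944
  f(1.870000) = 1.929203
  x_2 = 1.870000 - 1.929203×(1.870000 - 0.860000)/(1.929203 - (-0.943944))
       = 1.191826
Iteration 2:
  f(1.870000) = 1.929203
  f(1.191826) = -0.882550
  x_3 = 1.191826 - (-0.882550)×(1.191826 - 1.870000)/(-0.882550 - 1.929203)
       = 1.404690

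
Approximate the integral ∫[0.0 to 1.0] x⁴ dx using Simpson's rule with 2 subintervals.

f(x) = x⁴
a = 0.0, b = 1.0, n = 2
h = (b - a)/n = 0.500000

Simpson's rule: (h/3)[f(x₀) + 4f(x₁) + 2f(x₂) + ... + f(xₙ)]

x_0 = 0.0000, f(x_0) = 0.000000, coefficient = 1
x_1 = 0.5000, f(x_1) = 0.062500, coefficient = 4
x_2 = 1.0000, f(x_2) = 1.000000, coefficient = 1

I ≈ (0.500000/3) × 1.250000 = 0.208333
Exact value: 0.200000
Error: 0.008333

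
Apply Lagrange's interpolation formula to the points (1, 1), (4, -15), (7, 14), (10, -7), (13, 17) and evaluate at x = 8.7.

Lagrange interpolation formula:
P(x) = Σ yᵢ × Lᵢ(x)
where Lᵢ(x) = Π_{j≠i} (x - xⱼ)/(xᵢ - xⱼ)

L_0(8.7) = (8.7 - 4)/(1 - 4) × (8.7 - 7)/(1 - 7) × (8.7 - 10)/(1 - 10) × (8.7 - 13)/(1 - 13) = 0.022975
L_1(8.7) = (8.7 - 1)/(4 - 1) × (8.7 - 7)/(4 - 7) × (8.7 - 10)/(4 - 10) × (8.7 - 13)/(4 - 13) = -0.150562
L_2(8.7) = (8.7 - 1)/(7 - 1) × (8.7 - 4)/(7 - 4) × (8.7 - 10)/(7 - 10) × (8.7 - 13)/(7 - 13) = 0.624389
L_3(8.7) = (8.7 - 1)/(10 - 1) × (8.7 - 4)/(10 - 4) × (8.7 - 7)/(10 - 7) × (8.7 - 13)/(10 - 13) = 0.544339
L_4(8.7) = (8.7 - 1)/(13 - 1) × (8.7 - 4)/(13 - 4) × (8.7 - 7)/(13 - 7) × (8.7 - 10)/(13 - 10) = -0.041142

P(8.7) = 1×L_0(8.7) + (-15)×L_1(8.7) + 14×L_2(8.7) + (-7)×L_3(8.7) + 17×L_4(8.7)
P(8.7) = 6.513065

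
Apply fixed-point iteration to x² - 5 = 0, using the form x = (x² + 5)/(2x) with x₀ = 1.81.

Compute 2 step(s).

Equation: x² - 5 = 0
Fixed-point form: x = (x² + 5)/(2x)
x₀ = 1.81

x_1 = g(1.810000) = 2.286215
x_2 = g(2.286215) = 2.236618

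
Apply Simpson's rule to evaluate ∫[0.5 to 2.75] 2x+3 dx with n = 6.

f(x) = 2x+3
a = 0.5, b = 2.75, n = 6
h = (b - a)/n = 0.375000

Simpson's rule: (h/3)[f(x₀) + 4f(x₁) + 2f(x₂) + ... + f(xₙ)]

x_0 = 0.5000, f(x_0) = 4.000000, coefficient = 1
x_1 = 0.8750, f(x_1) = 4.750000, coefficient = 4
x_2 = 1.2500, f(x_2) = 5.500000, coefficient = 2
x_3 = 1.6250, f(x_3) = 6.250000, coefficient = 4
x_4 = 2.0000, f(x_4) = 7.000000, coefficient = 2
x_5 = 2.3750, f(x_5) = 7.750000, coefficient = 4
x_6 = 2.7500, f(x_6) = 8.500000, coefficient = 1

I ≈ (0.375000/3) × 112.500000 = 14.062500
Exact value: 14.062500
Error: 0.000000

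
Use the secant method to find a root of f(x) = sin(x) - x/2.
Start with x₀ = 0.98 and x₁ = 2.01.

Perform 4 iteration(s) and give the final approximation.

f(x) = sin(x) - x/2
x₀ = 0.98, x₁ = 2.01

Secant formula: x_{n+1} = x_n - f(x_n)(x_n - x_{n-1})/(f(x_n) - f(x_{n-1}))

Iteration 1:
  f(0.980000) = 0.340497
  f(2.010000) = -0.099909
  x_2 = 2.010000 - (-0.099909)×(2.010000 - 0.980000)/(-0.099909 - 0.340497)
       = 1.776337
Iteration 2:
  f(2.010000) = -0.099909
  f(1.776337) = 0.090782
  x_3 = 1.776337 - 0.090782×(1.776337 - 2.010000)/(0.090782 - (-0.099909))
       = 1.887577
Iteration 3:
  f(1.776337) = 0.090782
  f(1.887577) = 0.006455
  x_4 = 1.887577 - 0.006455×(1.887577 - 1.776337)/(0.006455 - 0.090782)
       = 1.896092
Iteration 4:
  f(1.887577) = 0.006455
  f(1.896092) = -0.000489
  x_5 = 1.896092 - (-0.000489)×(1.896092 - 1.887577)/(-0.000489 - 0.006455)
       = 1.895492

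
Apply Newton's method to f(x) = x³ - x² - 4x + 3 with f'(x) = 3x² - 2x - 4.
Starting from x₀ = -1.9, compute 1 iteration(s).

f(x) = x³ - x² - 4x + 3
f'(x) = 3x² - 2x - 4
x₀ = -1.9

Newton-Raphson formula: x_{n+1} = x_n - f(x_n)/f'(x_n)

Iteration 1:
  f(-1.900000) = 0.131000
  f'(-1.900000) = 10.630000
  x_1 = -1.900000 - 0.131000/10.630000 = -1.912324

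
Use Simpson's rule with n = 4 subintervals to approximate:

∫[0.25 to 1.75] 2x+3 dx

f(x) = 2x+3
a = 0.25, b = 1.75, n = 4
h = (b - a)/n = 0.375000

Simpson's rule: (h/3)[f(x₀) + 4f(x₁) + 2f(x₂) + ... + f(xₙ)]

x_0 = 0.2500, f(x_0) = 3.500000, coefficient = 1
x_1 = 0.6250, f(x_1) = 4.250000, coefficient = 4
x_2 = 1.0000, f(x_2) = 5.000000, coefficient = 2
x_3 = 1.3750, f(x_3) = 5.750000, coefficient = 4
x_4 = 1.7500, f(x_4) = 6.500000, coefficient = 1

I ≈ (0.375000/3) × 60.000000 = 7.500000
Exact value: 7.500000
Error: 0.000000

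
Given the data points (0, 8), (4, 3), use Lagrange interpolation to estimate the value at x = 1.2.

Lagrange interpolation formula:
P(x) = Σ yᵢ × Lᵢ(x)
where Lᵢ(x) = Π_{j≠i} (x - xⱼ)/(xᵢ - xⱼ)

L_0(1.2) = (1.2 - 4)/(0 - 4) = 0.700000
L_1(1.2) = (1.2 - 0)/(4 - 0) = 0.300000

P(1.2) = 8×L_0(1.2) + 3×L_1(1.2)
P(1.2) = 6.500000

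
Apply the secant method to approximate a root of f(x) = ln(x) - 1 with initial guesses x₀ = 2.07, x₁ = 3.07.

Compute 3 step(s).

f(x) = ln(x) - 1
x₀ = 2.07, x₁ = 3.07

Secant formula: x_{n+1} = x_n - f(x_n)(x_n - x_{n-1})/(f(x_n) - f(x_{n-1}))

Iteration 1:
  f(2.070000) = -0.272451
  f(3.070000) = 0.121678
  x_2 = 3.070000 - 0.121678×(3.070000 - 2.070000)/(0.121678 - (-0.272451))
       = 2.761275
Iteration 2:
  f(3.070000) = 0.121678
  f(2.761275) = 0.015692
  x_3 = 2.761275 - 0.015692×(2.761275 - 3.070000)/(0.015692 - 0.121678)
       = 2.715564
Iteration 3:
  f(2.761275) = 0.015692
  f(2.715564) = -0.001000
  x_4 = 2.715564 - (-0.001000)×(2.715564 - 2.761275)/(-0.001000 - 0.015692)
       = 2.718303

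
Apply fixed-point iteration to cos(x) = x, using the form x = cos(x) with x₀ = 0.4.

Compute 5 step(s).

Equation: cos(x) = x
Fixed-point form: x = cos(x)
x₀ = 0.4

x_1 = g(0.400000) = 0.921061
x_2 = g(0.921061) = 0.604976
x_3 = g(0.604976) = 0.822516
x_4 = g(0.822516) = 0.680380
x_5 = g(0.680380) = 0.777334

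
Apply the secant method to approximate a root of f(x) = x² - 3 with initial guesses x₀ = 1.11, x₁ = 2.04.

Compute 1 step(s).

f(x) = x² - 3
x₀ = 1.11, x₁ = 2.04

Secant formula: x_{n+1} = x_n - f(x_n)(x_n - x_{n-1})/(f(x_n) - f(x_{n-1}))

Iteration 1:
  f(1.110000) = -1.767900
  f(2.040000) = 1.161600
  x_2 = 2.040000 - 1.161600×(2.040000 - 1.110000)/(1.161600 - (-1.767900))
       = 1.671238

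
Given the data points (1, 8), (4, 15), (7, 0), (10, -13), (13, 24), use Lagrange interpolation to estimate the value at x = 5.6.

Lagrange interpolation formula:
P(x) = Σ yᵢ × Lᵢ(x)
where Lᵢ(x) = Π_{j≠i} (x - xⱼ)/(xᵢ - xⱼ)

L_0(5.6) = (5.6 - 4)/(1 - 4) × (5.6 - 7)/(1 - 7) × (5.6 - 10)/(1 - 10) × (5.6 - 13)/(1 - 13) = -0.037518
L_1(5.6) = (5.6 - 1)/(4 - 1) × (5.6 - 7)/(4 - 7) × (5.6 - 10)/(4 - 10) × (5.6 - 13)/(4 - 13) = 0.431453
L_2(5.6) = (5.6 - 1)/(7 - 1) × (5.6 - 4)/(7 - 4) × (5.6 - 10)/(7 - 10) × (5.6 - 13)/(7 - 13) = 0.739635
L_3(5.6) = (5.6 - 1)/(10 - 1) × (5.6 - 4)/(10 - 4) × (5.6 - 7)/(10 - 7) × (5.6 - 13)/(10 - 13) = -0.156892
L_4(5.6) = (5.6 - 1)/(13 - 1) × (5.6 - 4)/(13 - 4) × (5.6 - 7)/(13 - 7) × (5.6 - 10)/(13 - 10) = 0.023322

P(5.6) = 8×L_0(5.6) + 15×L_1(5.6) + 0×L_2(5.6) + (-13)×L_3(5.6) + 24×L_4(5.6)
P(5.6) = 8.770983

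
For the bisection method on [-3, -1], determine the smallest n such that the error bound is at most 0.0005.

We need (b-a)/2^n ≤ 0.0005
(-1 - (-3))/2^n ≤ 0.0005
2/2^n ≤ 0.0005
2^n ≥ 4000
n ≥ log₂(4000) = 11.97
n ≥ 12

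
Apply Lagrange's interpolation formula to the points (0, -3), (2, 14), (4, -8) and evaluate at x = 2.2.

Lagrange interpolation formula:
P(x) = Σ yᵢ × Lᵢ(x)
where Lᵢ(x) = Π_{j≠i} (x - xⱼ)/(xᵢ - xⱼ)

L_0(2.2) = (2.2 - 2)/(0 - 2) × (2.2 - 4)/(0 - 4) = -0.045000
L_1(2.2) = (2.2 - 0)/(2 - 0) × (2.2 - 4)/(2 - 4) = 0.990000
L_2(2.2) = (2.2 - 0)/(4 - 0) × (2.2 - 2)/(4 - 2) = 0.055000

P(2.2) = (-3)×L_0(2.2) + 14×L_1(2.2) + (-8)×L_2(2.2)
P(2.2) = 13.555000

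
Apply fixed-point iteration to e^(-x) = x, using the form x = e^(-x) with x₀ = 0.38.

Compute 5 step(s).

Equation: e^(-x) = x
Fixed-point form: x = e^(-x)
x₀ = 0.38

x_1 = g(0.380000) = 0.683861
x_2 = g(0.683861) = 0.504665
x_3 = g(0.504665) = 0.603708
x_4 = g(0.603708) = 0.546780
x_5 = g(0.546780) = 0.578810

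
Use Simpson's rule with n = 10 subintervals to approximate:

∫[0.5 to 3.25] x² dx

f(x) = x²
a = 0.5, b = 3.25, n = 10
h = (b - a)/n = 0.275000

Simpson's rule: (h/3)[f(x₀) + 4f(x₁) + 2f(x₂) + ... + f(xₙ)]

x_0 = 0.5000, f(x_0) = 0.250000, coefficient = 1
x_1 = 0.7750, f(x_1) = 0.600625, coefficient = 4
x_2 = 1.0500, f(x_2) = 1.102500, coefficient = 2
x_3 = 1.3250, f(x_3) = 1.755625, coefficient = 4
x_4 = 1.6000, f(x_4) = 2.560000, coefficient = 2
x_5 = 1.8750, f(x_5) = 3.515625, coefficient = 4
x_6 = 2.1500, f(x_6) = 4.622500, coefficient = 2
x_7 = 2.4250, f(x_7) = 5.880625, coefficient = 4
x_8 = 2.7000, f(x_8) = 7.290000, coefficient = 2
x_9 = 2.9750, f(x_9) = 8.850625, coefficient = 4
x_10 = 3.2500, f(x_10) = 10.562500, coefficient = 1

I ≈ (0.275000/3) × 124.375000 = 11.401042
Exact value: 11.401042
Error: 0.000000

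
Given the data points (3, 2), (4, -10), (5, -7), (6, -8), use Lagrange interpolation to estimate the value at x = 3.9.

Lagrange interpolation formula:
P(x) = Σ yᵢ × Lᵢ(x)
where Lᵢ(x) = Π_{j≠i} (x - xⱼ)/(xᵢ - xⱼ)

L_0(3.9) = (3.9 - 4)/(3 - 4) × (3.9 - 5)/(3 - 5) × (3.9 - 6)/(3 - 6) = 0.038500
L_1(3.9) = (3.9 - 3)/(4 - 3) × (3.9 - 5)/(4 - 5) × (3.9 - 6)/(4 - 6) = 1.039500
L_2(3.9) = (3.9 - 3)/(5 - 3) × (3.9 - 4)/(5 - 4) × (3.9 - 6)/(5 - 6) = -0.094500
L_3(3.9) = (3.9 - 3)/(6 - 3) × (3.9 - 4)/(6 - 4) × (3.9 - 5)/(6 - 5) = 0.016500

P(3.9) = 2×L_0(3.9) + (-10)×L_1(3.9) + (-7)×L_2(3.9) + (-8)×L_3(3.9)
P(3.9) = -9.788500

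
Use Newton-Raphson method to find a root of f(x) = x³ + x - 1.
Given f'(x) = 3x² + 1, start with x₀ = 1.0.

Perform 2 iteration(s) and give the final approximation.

f(x) = x³ + x - 1
f'(x) = 3x² + 1
x₀ = 1.0

Newton-Raphson formula: x_{n+1} = x_n - f(x_n)/f'(x_n)

Iteration 1:
  f(1.000000) = 1.000000
  f'(1.000000) = 4.000000
  x_1 = 1.000000 - 1.000000/4.000000 = 0.750000
Iteration 2:
  f(0.750000) = 0.171875
  f'(0.750000) = 2.687500
  x_2 = 0.750000 - 0.171875/2.687500 = 0.686047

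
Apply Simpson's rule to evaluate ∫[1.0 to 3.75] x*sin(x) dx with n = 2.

f(x) = x*sin(x)
a = 1.0, b = 3.75, n = 2
h = (b - a)/n = 1.375000

Simpson's rule: (h/3)[f(x₀) + 4f(x₁) + 2f(x₂) + ... + f(xₙ)]

x_0 = 1.0000, f(x_0) = 0.841471, coefficient = 1
x_1 = 2.3750, f(x_1) = 1.647502, coefficient = 4
x_2 = 3.7500, f(x_2) = -2.143355, coefficient = 1

I ≈ (1.375000/3) × 5.288124 = 2.423723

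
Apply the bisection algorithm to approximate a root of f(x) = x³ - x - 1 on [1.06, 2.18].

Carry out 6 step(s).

f(x) = x³ - x - 1
Initial interval: [1.06, 2.18]

Iteration 1:
  c_1 = (1.060000 + 2.180000)/2 = 1.620000
  f(c_1) = f(1.620000) = 1.631528
  f(a) × f(c) < 0, new interval: [1.060000, 1.620000]
Iteration 2:
  c_2 = (1.060000 + 1.620000)/2 = 1.340000
  f(c_2) = f(1.340000) = 0.066104
  f(a) × f(c) < 0, new interval: [1.060000, 1.340000]
Iteration 3:
  c_3 = (1.060000 + 1.340000)/2 = 1.200000
  f(c_3) = f(1.200000) = -0.472000
  f(a) × f(c) ≥ 0, new interval: [1.200000, 1.340000]
Iteration 4:
  c_4 = (1.200000 + 1.340000)/2 = 1.270000
  f(c_4) = f(1.270000) = -0.221617
  f(a) × f(c) ≥ 0, new interval: [1.270000, 1.340000]
Iteration 5:
  c_5 = (1.270000 + 1.340000)/2 = 1.305000
  f(c_5) = f(1.305000) = -0.082552
  f(a) × f(c) ≥ 0, new interval: [1.305000, 1.340000]
Iteration 6:
  c_6 = (1.305000 + 1.340000)/2 = 1.322500
  f(c_6) = f(1.322500) = -0.009439
  f(a) × f(c) ≥ 0, new interval: [1.322500, 1.340000]

After 6 iteration(s), the approximation is c_6 = 1.322500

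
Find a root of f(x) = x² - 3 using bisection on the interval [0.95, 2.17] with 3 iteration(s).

f(x) = x² - 3
Initial interval: [0.95, 2.17]

Iteration 1:
  c_1 = (0.950000 + 2.170000)/2 = 1.560000
  f(c_1) = f(1.560000) = -0.566400
  f(a) × f(c) ≥ 0, new interval: [1.560000, 2.170000]
Iteration 2:
  c_2 = (1.560000 + 2.170000)/2 = 1.865000
  f(c_2) = f(1.865000) = 0.478225
  f(a) × f(c) < 0, new interval: [1.560000, 1.865000]
Iteration 3:
  c_3 = (1.560000 + 1.865000)/2 = 1.712500
  f(c_3) = f(1.712500) = -0.067344
  f(a) × f(c) ≥ 0, new interval: [1.712500, 1.865000]

After 3 iteration(s), the approximation is c_3 = 1.712500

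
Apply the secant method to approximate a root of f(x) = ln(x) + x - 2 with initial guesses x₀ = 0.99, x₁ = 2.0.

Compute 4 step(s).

f(x) = ln(x) + x - 2
x₀ = 0.99, x₁ = 2.0

Secant formula: x_{n+1} = x_n - f(x_n)(x_n - x_{n-1})/(f(x_n) - f(x_{n-1}))

Iteration 1:
  f(0.990000) = -1.020050
  f(2.000000) = 0.693147
  x_2 = 2.000000 - 0.693147×(2.000000 - 0.990000)/(0.693147 - (-1.020050))
       = 1.591361
Iteration 2:
  f(2.000000) = 0.693147
  f(1.591361) = 0.055951
  x_3 = 1.591361 - 0.055951×(1.591361 - 2.000000)/(0.055951 - 0.693147)
       = 1.555479
Iteration 3:
  f(1.591361) = 0.055951
  f(1.555479) = -0.002737
  x_4 = 1.555479 - (-0.002737)×(1.555479 - 1.591361)/(-0.002737 - 0.055951)
       = 1.557153
Iteration 4:
  f(1.555479) = -0.002737
  f(1.557153) = 0.000012
  x_5 = 1.557153 - 0.000012×(1.557153 - 1.555479)/(0.000012 - (-0.002737))
       = 1.557146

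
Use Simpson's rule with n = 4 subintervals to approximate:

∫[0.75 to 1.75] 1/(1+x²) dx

f(x) = 1/(1+x²)
a = 0.75, b = 1.75, n = 4
h = (b - a)/n = 0.250000

Simpson's rule: (h/3)[f(x₀) + 4f(x₁) + 2f(x₂) + ... + f(xₙ)]

x_0 = 0.7500, f(x_0) = 0.640000, coefficient = 1
x_1 = 1.0000, f(x_1) = 0.500000, coefficient = 4
x_2 = 1.2500, f(x_2) = 0.390244, coefficient = 2
x_3 = 1.5000, f(x_3) = 0.307692, coefficient = 4
x_4 = 1.7500, f(x_4) = 0.246154, coefficient = 1

I ≈ (0.250000/3) × 4.897411 = 0.408118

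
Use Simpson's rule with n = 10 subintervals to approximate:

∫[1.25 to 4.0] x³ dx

f(x) = x³
a = 1.25, b = 4.0, n = 10
h = (b - a)/n = 0.275000

Simpson's rule: (h/3)[f(x₀) + 4f(x₁) + 2f(x₂) + ... + f(xₙ)]

x_0 = 1.2500, f(x_0) = 1.953125, coefficient = 1
x_1 = 1.5250, f(x_1) = 3.546578, coefficient = 4
x_2 = 1.8000, f(x_2) = 5.832000, coefficient = 2
x_3 = 2.0750, f(x_3) = 8.934172, coefficient = 4
x_4 = 2.3500, f(x_4) = 12.977875, coefficient = 2
x_5 = 2.6250, f(x_5) = 18.087891, coefficient = 4
x_6 = 2.9000, f(x_6) = 24.389000, coefficient = 2
x_7 = 3.1750, f(x_7) = 32.005984, coefficient = 4
x_8 = 3.4500, f(x_8) = 41.063625, coefficient = 2
x_9 = 3.7250, f(x_9) = 51.686703, coefficient = 4
x_10 = 4.0000, f(x_10) = 64.000000, coefficient = 1

I ≈ (0.275000/3) × 691.523438 = 63.389648
Exact value: 63.389648
Error: 0.000000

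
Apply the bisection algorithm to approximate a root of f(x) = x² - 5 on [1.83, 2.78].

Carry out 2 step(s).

f(x) = x² - 5
Initial interval: [1.83, 2.78]

Iteration 1:
  c_1 = (1.830000 + 2.780000)/2 = 2.305000
  f(c_1) = f(2.305000) = 0.313025
  f(a) × f(c) < 0, new interval: [1.830000, 2.305000]
Iteration 2:
  c_2 = (1.830000 + 2.305000)/2 = 2.067500
  f(c_2) = f(2.067500) = -0.725444
  f(a) × f(c) ≥ 0, new interval: [2.067500, 2.305000]

After 2 iteration(s), the approximation is c_2 = 2.067500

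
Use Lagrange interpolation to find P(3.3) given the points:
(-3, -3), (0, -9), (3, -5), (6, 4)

Lagrange interpolation formula:
P(x) = Σ yᵢ × Lᵢ(x)
where Lᵢ(x) = Π_{j≠i} (x - xⱼ)/(xᵢ - xⱼ)

L_0(3.3) = (3.3 - 0)/(-3 - 0) × (3.3 - 3)/(-3 - 3) × (3.3 - 6)/(-3 - 6) = 0.016500
L_1(3.3) = (3.3 - (-3))/(0 - (-3)) × (3.3 - 3)/(0 - 3) × (3.3 - 6)/(0 - 6) = -0.094500
L_2(3.3) = (3.3 - (-3))/(3 - (-3)) × (3.3 - 0)/(3 - 0) × (3.3 - 6)/(3 - 6) = 1.039500
L_3(3.3) = (3.3 - (-3))/(6 - (-3)) × (3.3 - 0)/(6 - 0) × (3.3 - 3)/(6 - 3) = 0.038500

P(3.3) = (-3)×L_0(3.3) + (-9)×L_1(3.3) + (-5)×L_2(3.3) + 4×L_3(3.3)
P(3.3) = -4.242500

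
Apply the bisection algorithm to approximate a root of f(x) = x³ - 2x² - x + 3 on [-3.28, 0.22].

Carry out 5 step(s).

f(x) = x³ - 2x² - x + 3
Initial interval: [-3.28, 0.22]

Iteration 1:
  c_1 = (-3.280000 + 0.220000)/2 = -1.530000
  f(c_1) = f(-1.530000) = -3.733377
  f(a) × f(c) ≥ 0, new interval: [-1.530000, 0.220000]
Iteration 2:
  c_2 = (-1.530000 + 0.220000)/2 = -0.655000
  f(c_2) = f(-0.655000) = 2.515939
  f(a) × f(c) < 0, new interval: [-1.530000, -0.655000]
Iteration 3:
  c_3 = (-1.530000 + (-0.655000))/2 = -1.092500
  f(c_3) = f(-1.092500) = 0.401427
  f(a) × f(c) < 0, new interval: [-1.530000, -1.092500]
Iteration 4:
  c_4 = (-1.530000 + (-1.092500))/2 = -1.311250
  f(c_4) = f(-1.311250) = -1.382036
  f(a) × f(c) ≥ 0, new interval: [-1.311250, -1.092500]
Iteration 5:
  c_5 = (-1.311250 + (-1.092500))/2 = -1.201875
  f(c_5) = f(-1.201875) = -0.423245
  f(a) × f(c) ≥ 0, new interval: [-1.201875, -1.092500]

After 5 iteration(s), the approximation is c_5 = -1.201875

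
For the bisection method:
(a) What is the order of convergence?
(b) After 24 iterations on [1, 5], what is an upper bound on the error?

(a) Bisection has linear (order 1) convergence; the error is halved each step.

(b) Error bound = (b-a)/2^n = (5 - 1)/2^{24}
    = 4/2^{24}

(a) 1 (linear); (b) error ≤ 2.38e-07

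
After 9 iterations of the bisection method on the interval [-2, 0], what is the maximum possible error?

Bisection error bound: |error| ≤ (b-a)/2^n
|error| ≤ (0 - (-2))/2^9 = 2/2^9
|error| ≤ 0.0039062500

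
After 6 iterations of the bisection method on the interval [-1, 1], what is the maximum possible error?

Bisection error bound: |error| ≤ (b-a)/2^n
|error| ≤ (1 - (-1))/2^6 = 2/2^6
|error| ≤ 0.0312500000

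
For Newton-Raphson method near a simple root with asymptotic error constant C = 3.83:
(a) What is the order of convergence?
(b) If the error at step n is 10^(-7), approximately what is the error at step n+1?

(a) Newton-Raphson has quadratic (order 2) convergence near simple roots.
    This means |e_{n+1}| ≈ C|e_n|².

(b) With |e_n| = 10^(-7) and C = 3.83:
    |e_{n+1}| ≈ 3.83 × (10^(-7))² = 3.83 × 10^(-14)

(a) 2 (quadratic); (b) |e_{n+1}| ≈ 3.830e-14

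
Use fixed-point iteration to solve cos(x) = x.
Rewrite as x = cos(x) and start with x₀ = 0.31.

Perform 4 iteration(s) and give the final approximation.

Equation: cos(x) = x
Fixed-point form: x = cos(x)
x₀ = 0.31

x_1 = g(0.310000) = 0.952334
x_2 = g(0.952334) = 0.579783
x_3 = g(0.579783) = 0.836581
x_4 = g(0.836581) = 0.670005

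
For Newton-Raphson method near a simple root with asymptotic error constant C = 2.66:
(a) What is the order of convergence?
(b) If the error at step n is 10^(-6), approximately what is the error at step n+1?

(a) Newton-Raphson has quadratic (order 2) convergence near simple roots.
    This means |e_{n+1}| ≈ C|e_n|².

(b) With |e_n| = 10^(-6) and C = 2.66:
    |e_{n+1}| ≈ 2.66 × (10^(-6))² = 2.66 × 10^(-12)

(a) 2 (quadratic); (b) |e_{n+1}| ≈ 2.660e-12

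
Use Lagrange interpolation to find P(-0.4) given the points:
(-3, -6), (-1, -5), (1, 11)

Lagrange interpolation formula:
P(x) = Σ yᵢ × Lᵢ(x)
where Lᵢ(x) = Π_{j≠i} (x - xⱼ)/(xᵢ - xⱼ)

L_0(-0.4) = (-0.4 - (-1))/(-3 - (-1)) × (-0.4 - 1)/(-3 - 1) = -0.105000
L_1(-0.4) = (-0.4 - (-3))/(-1 - (-3)) × (-0.4 - 1)/(-1 - 1) = 0.910000
L_2(-0.4) = (-0.4 - (-3))/(1 - (-3)) × (-0.4 - (-1))/(1 - (-1)) = 0.195000

P(-0.4) = (-6)×L_0(-0.4) + (-5)×L_1(-0.4) + 11×L_2(-0.4)
P(-0.4) = -1.775000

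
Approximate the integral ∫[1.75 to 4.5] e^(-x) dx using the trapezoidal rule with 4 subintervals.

f(x) = e^(-x)
a = 1.75, b = 4.5, n = 4
h = (b - a)/n = 0.687500

Trapezoidal rule: (h/2)[f(x₀) + 2f(x₁) + 2f(x₂) + ... + f(xₙ)]

x_0 = 1.7500, f(x_0) = 0.173774, coefficient = 1
x_1 = 2.4375, f(x_1) = 0.087379, coefficient = 2
x_2 = 3.1250, f(x_2) = 0.043937, coefficient = 2
x_3 = 3.8125, f(x_3) = 0.022093, coefficient = 2
x_4 = 4.5000, f(x_4) = 0.011109, coefficient = 1

I ≈ (0.687500/2) × 0.491701 = 0.169022
Exact value: 0.162665
Error: 0.006357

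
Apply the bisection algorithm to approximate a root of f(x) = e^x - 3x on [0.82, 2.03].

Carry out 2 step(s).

f(x) = e^x - 3x
Initial interval: [0.82, 2.03]

Iteration 1:
  c_1 = (0.820000 + 2.030000)/2 = 1.425000
  f(c_1) = f(1.425000) = -0.117142
  f(a) × f(c) ≥ 0, new interval: [1.425000, 2.030000]
Iteration 2:
  c_2 = (1.425000 + 2.030000)/2 = 1.727500
  f(c_2) = f(1.727500) = 0.444070
  f(a) × f(c) < 0, new interval: [1.425000, 1.727500]

After 2 iteration(s), the approximation is c_2 = 1.727500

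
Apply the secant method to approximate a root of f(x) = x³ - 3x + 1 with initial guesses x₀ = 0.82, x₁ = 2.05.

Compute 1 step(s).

f(x) = x³ - 3x + 1
x₀ = 0.82, x₁ = 2.05

Secant formula: x_{n+1} = x_n - f(x_n)(x_n - x_{n-1})/(f(x_n) - f(x_{n-1}))

Iteration 1:
  f(0.820000) = -0.908632
  f(2.050000) = 3.465125
  x_2 = 2.050000 - 3.465125×(2.050000 - 0.820000)/(3.465125 - (-0.908632))
       = 1.075528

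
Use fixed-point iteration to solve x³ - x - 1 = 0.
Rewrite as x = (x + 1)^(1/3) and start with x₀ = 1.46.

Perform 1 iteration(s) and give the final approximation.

Equation: x³ - x - 1 = 0
Fixed-point form: x = (x + 1)^(1/3)
x₀ = 1.46

x_1 = g(1.460000) = 1.349931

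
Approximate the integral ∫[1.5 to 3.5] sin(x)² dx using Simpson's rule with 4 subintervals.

f(x) = sin(x)²
a = 1.5, b = 3.5, n = 4
h = (b - a)/n = 0.500000

Simpson's rule: (h/3)[f(x₀) + 4f(x₁) + 2f(x₂) + ... + f(xₙ)]

x_0 = 1.5000, f(x_0) = 0.994996, coefficient = 1
x_1 = 2.0000, f(x_1) = 0.826822, coefficient = 4
x_2 = 2.5000, f(x_2) = 0.358169, coefficient = 2
x_3 = 3.0000, f(x_3) = 0.019915, coefficient = 4
x_4 = 3.5000, f(x_4) = 0.123049, coefficient = 1

I ≈ (0.500000/3) × 5.221330 = 0.870222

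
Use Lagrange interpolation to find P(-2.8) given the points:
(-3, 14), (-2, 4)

Lagrange interpolation formula:
P(x) = Σ yᵢ × Lᵢ(x)
where Lᵢ(x) = Π_{j≠i} (x - xⱼ)/(xᵢ - xⱼ)

L_0(-2.8) = (-2.8 - (-2))/(-3 - (-2)) = 0.800000
L_1(-2.8) = (-2.8 - (-3))/(-2 - (-3)) = 0.200000

P(-2.8) = 14×L_0(-2.8) + 4×L_1(-2.8)
P(-2.8) = 12.000000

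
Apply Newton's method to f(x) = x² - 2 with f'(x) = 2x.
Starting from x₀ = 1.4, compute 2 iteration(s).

f(x) = x² - 2
f'(x) = 2x
x₀ = 1.4

Newton-Raphson formula: x_{n+1} = x_n - f(x_n)/f'(x_n)

Iteration 1:
  f(1.400000) = -0.040000
  f'(1.400000) = 2.800000
  x_1 = 1.400000 - (-0.040000)/2.800000 = 1.414286
Iteration 2:
  f(1.414286) = 0.000204
  f'(1.414286) = 2.828571
  x_2 = 1.414286 - 0.000204/2.828571 = 1.414214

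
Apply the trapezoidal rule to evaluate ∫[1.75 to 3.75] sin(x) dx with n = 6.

f(x) = sin(x)
a = 1.75, b = 3.75, n = 6
h = (b - a)/n = 0.333333

Trapezoidal rule: (h/2)[f(x₀) + 2f(x₁) + 2f(x₂) + ... + f(xₙ)]

x_0 = 1.7500, f(x_0) = 0.983986, coefficient = 1
x_1 = 2.0833, f(x_1) = 0.871503, coefficient = 2
x_2 = 2.4167, f(x_2) = 0.663080, coefficient = 2
x_3 = 2.7500, f(x_3) = 0.381661, coefficient = 2
x_4 = 3.0833, f(x_4) = 0.058226, coefficient = 2
x_5 = 3.4167, f(x_5) = -0.271618, coefficient = 2
x_6 = 3.7500, f(x_6) = -0.571561, coefficient = 1

I ≈ (0.333333/2) × 3.818129 = 0.636355
Exact value: 0.642313
Error: 0.005958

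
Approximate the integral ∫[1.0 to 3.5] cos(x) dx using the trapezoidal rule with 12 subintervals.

f(x) = cos(x)
a = 1.0, b = 3.5, n = 12
h = (b - a)/n = 0.208333

Trapezoidal rule: (h/2)[f(x₀) + 2f(x₁) + 2f(x₂) + ... + f(xₙ)]

x_0 = 1.0000, f(x_0) = 0.540302, coefficient = 1
x_1 = 1.2083, f(x_1) = 0.354578, coefficient = 2
x_2 = 1.4167, f(x_2) = 0.153520, coefficient = 2
x_3 = 1.6250, f(x_3) = -0.054177, coefficient = 2
x_4 = 1.8333, f(x_4) = -0.259531, coefficient = 2
x_5 = 2.0417, f(x_5) = -0.453662, coefficient = 2
x_6 = 2.2500, f(x_6) = -0.628174, coefficient = 2
x_7 = 2.4583, f(x_7) = -0.775519, coefficient = 2
x_8 = 2.6667, f(x_8) = -0.889327, coefficient = 2
x_9 = 2.8750, f(x_9) = -0.964674, coefficient = 2
x_10 = 3.0833, f(x_10) = -0.998303, coefficient = 2
x_11 = 3.2917, f(x_11) = -0.988760, coefficient = 2
x_12 = 3.5000, f(x_12) = -0.936457, coefficient = 1

I ≈ (0.208333/2) × -11.404213 = -1.187939
Exact value: -1.192254
Error: 0.004315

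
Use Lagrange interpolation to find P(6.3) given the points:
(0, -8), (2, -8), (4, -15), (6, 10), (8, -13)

Lagrange interpolation formula:
P(x) = Σ yᵢ × Lᵢ(x)
where Lᵢ(x) = Π_{j≠i} (x - xⱼ)/(xᵢ - xⱼ)

L_0(6.3) = (6.3 - 2)/(0 - 2) × (6.3 - 4)/(0 - 4) × (6.3 - 6)/(0 - 6) × (6.3 - 8)/(0 - 8) = -0.013135
L_1(6.3) = (6.3 - 0)/(2 - 0) × (6.3 - 4)/(2 - 4) × (6.3 - 6)/(2 - 6) × (6.3 - 8)/(2 - 8) = 0.076978
L_2(6.3) = (6.3 - 0)/(4 - 0) × (6.3 - 2)/(4 - 2) × (6.3 - 6)/(4 - 6) × (6.3 - 8)/(4 - 8) = -0.215873
L_3(6.3) = (6.3 - 0)/(6 - 0) × (6.3 - 2)/(6 - 2) × (6.3 - 4)/(6 - 4) × (6.3 - 8)/(6 - 8) = 1.103353
L_4(6.3) = (6.3 - 0)/(8 - 0) × (6.3 - 2)/(8 - 2) × (6.3 - 4)/(8 - 4) × (6.3 - 6)/(8 - 6) = 0.048677

P(6.3) = (-8)×L_0(6.3) + (-8)×L_1(6.3) + (-15)×L_2(6.3) + 10×L_3(6.3) + (-13)×L_4(6.3)
P(6.3) = 13.128084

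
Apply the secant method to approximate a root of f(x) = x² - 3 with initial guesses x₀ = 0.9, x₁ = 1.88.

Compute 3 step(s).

f(x) = x² - 3
x₀ = 0.9, x₁ = 1.88

Secant formula: x_{n+1} = x_n - f(x_n)(x_n - x_{n-1})/(f(x_n) - f(x_{n-1}))

Iteration 1:
  f(0.900000) = -2.190000
  f(1.880000) = 0.534400
  x_2 = 1.880000 - 0.534400×(1.880000 - 0.900000)/(0.534400 - (-2.190000))
       = 1.687770
Iteration 2:
  f(1.880000) = 0.534400
  f(1.687770) = -0.151433
  x_3 = 1.687770 - (-0.151433)×(1.687770 - 1.880000)/(-0.151433 - 0.534400)
       = 1.730215
Iteration 3:
  f(1.687770) = -0.151433
  f(1.730215) = -0.006358
  x_4 = 1.730215 - (-0.006358)×(1.730215 - 1.687770)/(-0.006358 - (-0.151433))
       = 1.732075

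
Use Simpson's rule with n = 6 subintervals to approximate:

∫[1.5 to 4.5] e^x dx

f(x) = e^x
a = 1.5, b = 4.5, n = 6
h = (b - a)/n = 0.500000

Simpson's rule: (h/3)[f(x₀) + 4f(x₁) + 2f(x₂) + ... + f(xₙ)]

x_0 = 1.5000, f(x_0) = 4.481689, coefficient = 1
x_1 = 2.0000, f(x_1) = 7.389056, coefficient = 4
x_2 = 2.5000, f(x_2) = 12.182494, coefficient = 2
x_3 = 3.0000, f(x_3) = 20.085537, coefficient = 4
x_4 = 3.5000, f(x_4) = 33.115452, coefficient = 2
x_5 = 4.0000, f(x_5) = 54.598150, coefficient = 4
x_6 = 4.5000, f(x_6) = 90.017131, coefficient = 1

I ≈ (0.500000/3) × 513.385684 = 85.564281
Exact value: 85.535442
Error: 0.028839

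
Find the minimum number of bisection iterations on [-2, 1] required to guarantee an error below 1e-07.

We need (b-a)/2^n ≤ 1e-07
(1 - (-2))/2^n ≤ 1e-07
3/2^n ≤ 1e-07
2^n ≥ 30000000
n ≥ log₂(30000000) = 24.84
n ≥ 25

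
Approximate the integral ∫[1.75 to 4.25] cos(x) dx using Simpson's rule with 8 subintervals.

f(x) = cos(x)
a = 1.75, b = 4.25, n = 8
h = (b - a)/n = 0.312500

Simpson's rule: (h/3)[f(x₀) + 4f(x₁) + 2f(x₂) + ... + f(xₙ)]

x_0 = 1.7500, f(x_0) = -0.178246, coefficient = 1
x_1 = 2.0625, f(x_1) = -0.472128, coefficient = 4
x_2 = 2.3750, f(x_2) = -0.720278, coefficient = 2
x_3 = 2.6875, f(x_3) = -0.898659, coefficient = 4
x_4 = 3.0000, f(x_4) = -0.989992, coefficient = 2
x_5 = 3.3125, f(x_5) = -0.985431, coefficient = 4
x_6 = 3.6250, f(x_6) = -0.885416, coefficient = 2
x_7 = 3.9375, f(x_7) = -0.699637, coefficient = 4
x_8 = 4.2500, f(x_8) = -0.446087, coefficient = 1

I ≈ (0.312500/3) × -18.039130 = -1.879076
Exact value: -1.878975
Error: 0.000101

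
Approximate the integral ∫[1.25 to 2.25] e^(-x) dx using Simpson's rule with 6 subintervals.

f(x) = e^(-x)
a = 1.25, b = 2.25, n = 6
h = (b - a)/n = 0.166667

Simpson's rule: (h/3)[f(x₀) + 4f(x₁) + 2f(x₂) + ... + f(xₙ)]

x_0 = 1.2500, f(x_0) = 0.286505, coefficient = 1
x_1 = 1.4167, f(x_1) = 0.242521, coefficient = 4
x_2 = 1.5833, f(x_2) = 0.205290, coefficient = 2
x_3 = 1.7500, f(x_3) = 0.173774, coefficient = 4
x_4 = 1.9167, f(x_4) = 0.147096, coefficient = 2
x_5 = 2.0833, f(x_5) = 0.124514, coefficient = 4
x_6 = 2.2500, f(x_6) = 0.105399, coefficient = 1

I ≈ (0.166667/3) × 3.259914 = 0.181106
Exact value: 0.181106
Error: 0.000001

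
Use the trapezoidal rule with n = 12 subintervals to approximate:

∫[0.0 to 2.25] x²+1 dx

f(x) = x²+1
a = 0.0, b = 2.25, n = 12
h = (b - a)/n = 0.187500

Trapezoidal rule: (h/2)[f(x₀) + 2f(x₁) + 2f(x₂) + ... + f(xₙ)]

x_0 = 0.0000, f(x_0) = 1.000000, coefficient = 1
x_1 = 0.1875, f(x_1) = 1.035156, coefficient = 2
x_2 = 0.3750, f(x_2) = 1.140625, coefficient = 2
x_3 = 0.5625, f(x_3) = 1.316406, coefficient = 2
x_4 = 0.7500, f(x_4) = 1.562500, coefficient = 2
x_5 = 0.9375, f(x_5) = 1.878906, coefficient = 2
x_6 = 1.1250, f(x_6) = 2.265625, coefficient = 2
x_7 = 1.3125, f(x_7) = 2.722656, coefficient = 2
x_8 = 1.5000, f(x_8) = 3.250000, coefficient = 2
x_9 = 1.6875, f(x_9) = 3.847656, coefficient = 2
x_10 = 1.8750, f(x_10) = 4.515625, coefficient = 2
x_11 = 2.0625, f(x_11) = 5.253906, coefficient = 2
x_12 = 2.2500, f(x_12) = 6.062500, coefficient = 1

I ≈ (0.187500/2) × 64.640625 = 6.060059
Exact value: 6.046875
Error: 0.013184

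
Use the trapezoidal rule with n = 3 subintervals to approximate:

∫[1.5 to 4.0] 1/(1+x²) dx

f(x) = 1/(1+x²)
a = 1.5, b = 4.0, n = 3
h = (b - a)/n = 0.833333

Trapezoidal rule: (h/2)[f(x₀) + 2f(x₁) + 2f(x₂) + ... + f(xₙ)]

x_0 = 1.5000, f(x_0) = 0.307692, coefficient = 1
x_1 = 2.3333, f(x_1) = 0.155172, coefficient = 2
x_2 = 3.1667, f(x_2) = 0.090680, coefficient = 2
x_3 = 4.0000, f(x_3) = 0.058824, coefficient = 1

I ≈ (0.833333/2) × 0.858221 = 0.357592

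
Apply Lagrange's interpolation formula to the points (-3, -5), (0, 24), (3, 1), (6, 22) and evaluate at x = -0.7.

Lagrange interpolation formula:
P(x) = Σ yᵢ × Lᵢ(x)
where Lᵢ(x) = Π_{j≠i} (x - xⱼ)/(xᵢ - xⱼ)

L_0(-0.7) = (-0.7 - 0)/(-3 - 0) × (-0.7 - 3)/(-3 - 3) × (-0.7 - 6)/(-3 - 6) = 0.107117
L_1(-0.7) = (-0.7 - (-3))/(0 - (-3)) × (-0.7 - 3)/(0 - 3) × (-0.7 - 6)/(0 - 6) = 1.055870
L_2(-0.7) = (-0.7 - (-3))/(3 - (-3)) × (-0.7 - 0)/(3 - 0) × (-0.7 - 6)/(3 - 6) = -0.199759
L_3(-0.7) = (-0.7 - (-3))/(6 - (-3)) × (-0.7 - 0)/(6 - 0) × (-0.7 - 3)/(6 - 3) = 0.036772

P(-0.7) = (-5)×L_0(-0.7) + 24×L_1(-0.7) + 1×L_2(-0.7) + 22×L_3(-0.7)
P(-0.7) = 25.414519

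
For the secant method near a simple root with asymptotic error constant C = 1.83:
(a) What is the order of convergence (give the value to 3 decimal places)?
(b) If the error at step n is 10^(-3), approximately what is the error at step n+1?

(a) Secant method has superlinear convergence with order φ = (1+√5)/2 ≈ 1.618.
    This means |e_{n+1}| ≈ C|e_n|^1.618.

(b) With |e_n| = 10^(-3) and C = 1.83:
    |e_{n+1}| ≈ 1.83 × (10^(-3))^1.618 = 1.83 × 10^(-4.85)

(a) ≈ 1.618 (golden ratio); (b) |e_{n+1}| ≈ 2.561e-05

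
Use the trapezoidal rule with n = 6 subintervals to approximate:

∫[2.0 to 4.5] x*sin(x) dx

f(x) = x*sin(x)
a = 2.0, b = 4.5, n = 6
h = (b - a)/n = 0.416667

Trapezoidal rule: (h/2)[f(x₀) + 2f(x₁) + 2f(x₂) + ... + f(xₙ)]

x_0 = 2.0000, f(x_0) = 1.818595, coefficient = 1
x_1 = 2.4167, f(x_1) = 1.602443, coefficient = 2
x_2 = 2.8333, f(x_2) = 0.859635, coefficient = 2
x_3 = 3.2500, f(x_3) = -0.351634, coefficient = 2
x_4 = 3.6667, f(x_4) = -1.838016, coefficient = 2
x_5 = 4.0833, f(x_5) = -3.301716, coefficient = 2
x_6 = 4.5000, f(x_6) = -4.398886, coefficient = 1

I ≈ (0.416667/2) × -8.638867 = -1.799764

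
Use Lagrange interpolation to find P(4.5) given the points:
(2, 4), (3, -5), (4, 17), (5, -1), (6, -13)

Lagrange interpolation formula:
P(x) = Σ yᵢ × Lᵢ(x)
where Lᵢ(x) = Π_{j≠i} (x - xⱼ)/(xᵢ - xⱼ)

L_0(4.5) = (4.5 - 3)/(2 - 3) × (4.5 - 4)/(2 - 4) × (4.5 - 5)/(2 - 5) × (4.5 - 6)/(2 - 6) = 0.023438
L_1(4.5) = (4.5 - 2)/(3 - 2) × (4.5 - 4)/(3 - 4) × (4.5 - 5)/(3 - 5) × (4.5 - 6)/(3 - 6) = -0.156250
L_2(4.5) = (4.5 - 2)/(4 - 2) × (4.5 - 3)/(4 - 3) × (4.5 - 5)/(4 - 5) × (4.5 - 6)/(4 - 6) = 0.703125
L_3(4.5) = (4.5 - 2)/(5 - 2) × (4.5 - 3)/(5 - 3) × (4.5 - 4)/(5 - 4) × (4.5 - 6)/(5 - 6) = 0.468750
L_4(4.5) = (4.5 - 2)/(6 - 2) × (4.5 - 3)/(6 - 3) × (4.5 - 4)/(6 - 4) × (4.5 - 5)/(6 - 5) = -0.039062

P(4.5) = 4×L_0(4.5) + (-5)×L_1(4.5) + 17×L_2(4.5) + (-1)×L_3(4.5) + (-13)×L_4(4.5)
P(4.5) = 12.867188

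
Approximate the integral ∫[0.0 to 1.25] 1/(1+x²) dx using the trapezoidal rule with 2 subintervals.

f(x) = 1/(1+x²)
a = 0.0, b = 1.25, n = 2
h = (b - a)/n = 0.625000

Trapezoidal rule: (h/2)[f(x₀) + 2f(x₁) + 2f(x₂) + ... + f(xₙ)]

x_0 = 0.0000, f(x_0) = 1.000000, coefficient = 1
x_1 = 0.6250, f(x_1) = 0.719101, coefficient = 2
x_2 = 1.2500, f(x_2) = 0.390244, coefficient = 1

I ≈ (0.625000/2) × 2.828446 = 0.883889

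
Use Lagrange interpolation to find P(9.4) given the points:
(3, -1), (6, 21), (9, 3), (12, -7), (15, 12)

Lagrange interpolation formula:
P(x) = Σ yᵢ × Lᵢ(x)
where Lᵢ(x) = Π_{j≠i} (x - xⱼ)/(xᵢ - xⱼ)

L_0(9.4) = (9.4 - 6)/(3 - 6) × (9.4 - 9)/(3 - 9) × (9.4 - 12)/(3 - 12) × (9.4 - 15)/(3 - 15) = 0.010186
L_1(9.4) = (9.4 - 3)/(6 - 3) × (9.4 - 9)/(6 - 9) × (9.4 - 12)/(6 - 12) × (9.4 - 15)/(6 - 15) = -0.076695
L_2(9.4) = (9.4 - 3)/(9 - 3) × (9.4 - 6)/(9 - 6) × (9.4 - 12)/(9 - 12) × (9.4 - 15)/(9 - 15) = 0.977857
L_3(9.4) = (9.4 - 3)/(12 - 3) × (9.4 - 6)/(12 - 6) × (9.4 - 9)/(12 - 9) × (9.4 - 15)/(12 - 15) = 0.100293
L_4(9.4) = (9.4 - 3)/(15 - 3) × (9.4 - 6)/(15 - 6) × (9.4 - 9)/(15 - 9) × (9.4 - 12)/(15 - 12) = -0.011641

P(9.4) = (-1)×L_0(9.4) + 21×L_1(9.4) + 3×L_2(9.4) + (-7)×L_3(9.4) + 12×L_4(9.4)
P(9.4) = 0.471052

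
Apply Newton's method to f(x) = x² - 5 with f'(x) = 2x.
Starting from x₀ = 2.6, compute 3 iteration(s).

f(x) = x² - 5
f'(x) = 2x
x₀ = 2.6

Newton-Raphson formula: x_{n+1} = x_n - f(x_n)/f'(x_n)

Iteration 1:
  f(2.600000) = 1.760000
  f'(2.600000) = 5.200000
  x_1 = 2.600000 - 1.760000/5.200000 = 2.261538
Iteration 2:
  f(2.261538) = 0.114556
  f'(2.261538) = 4.523077
  x_2 = 2.261538 - 0.114556/4.523077 = 2.236211
Iteration 3:
  f(2.236211) = 0.000641
  f'(2.236211) = 4.472423
  x_3 = 2.236211 - 0.000641/4.472423 = 2.236068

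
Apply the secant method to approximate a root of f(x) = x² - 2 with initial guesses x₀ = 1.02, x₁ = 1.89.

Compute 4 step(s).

f(x) = x² - 2
x₀ = 1.02, x₁ = 1.89

Secant formula: x_{n+1} = x_n - f(x_n)(x_n - x_{n-1})/(f(x_n) - f(x_{n-1}))

Iteration 1:
  f(1.020000) = -0.959600
  f(1.890000) = 1.572100
  x_2 = 1.890000 - 1.572100×(1.890000 - 1.020000)/(1.572100 - (-0.959600))
       = 1.349759
Iteration 2:
  f(1.890000) = 1.572100
  f(1.349759) = -0.178149
  x_3 = 1.349759 - (-0.178149)×(1.349759 - 1.890000)/(-0.178149 - 1.572100)
       = 1.404748
Iteration 3:
  f(1.349759) = -0.178149
  f(1.404748) = -0.026683
  x_4 = 1.404748 - (-0.026683)×(1.404748 - 1.349759)/(-0.026683 - (-0.178149))
       = 1.414435
Iteration 4:
  f(1.404748) = -0.026683
  f(1.414435) = 0.000627
  x_5 = 1.414435 - 0.000627×(1.414435 - 1.404748)/(0.000627 - (-0.026683))
       = 1.414213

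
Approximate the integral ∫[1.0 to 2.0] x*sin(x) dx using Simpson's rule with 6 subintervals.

f(x) = x*sin(x)
a = 1.0, b = 2.0, n = 6
h = (b - a)/n = 0.166667

Simpson's rule: (h/3)[f(x₀) + 4f(x₁) + 2f(x₂) + ... + f(xₙ)]

x_0 = 1.0000, f(x_0) = 0.841471, coefficient = 1
x_1 = 1.1667, f(x_1) = 1.072686, coefficient = 4
x_2 = 1.3333, f(x_2) = 1.295917, coefficient = 2
x_3 = 1.5000, f(x_3) = 1.496242, coefficient = 4
x_4 = 1.6667, f(x_4) = 1.659013, coefficient = 2
x_5 = 1.8333, f(x_5) = 1.770514, coefficient = 4
x_6 = 2.0000, f(x_6) = 1.818595, coefficient = 1

I ≈ (0.166667/3) × 25.927694 = 1.440427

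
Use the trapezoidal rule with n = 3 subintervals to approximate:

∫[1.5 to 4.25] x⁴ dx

f(x) = x⁴
a = 1.5, b = 4.25, n = 3
h = (b - a)/n = 0.916667

Trapezoidal rule: (h/2)[f(x₀) + 2f(x₁) + 2f(x₂) + ... + f(xₙ)]

x_0 = 1.5000, f(x_0) = 5.062500, coefficient = 1
x_1 = 2.4167, f(x_1) = 34.108845, coefficient = 2
x_2 = 3.3333, f(x_2) = 123.456790, coefficient = 2
x_3 = 4.2500, f(x_3) = 326.253906, coefficient = 1

I ≈ (0.916667/2) × 646.447676 = 296.288518
Exact value: 275.797070
Error: 20.491448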